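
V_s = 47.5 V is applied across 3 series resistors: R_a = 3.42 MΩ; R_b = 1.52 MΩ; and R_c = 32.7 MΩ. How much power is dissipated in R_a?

Series current I = V_s/ΣR = 47.5/37.64 = 1.262 µA.
P = I²R = 1.593 × 3.42 = 5.446 µW.

P ≈ 5.45 µW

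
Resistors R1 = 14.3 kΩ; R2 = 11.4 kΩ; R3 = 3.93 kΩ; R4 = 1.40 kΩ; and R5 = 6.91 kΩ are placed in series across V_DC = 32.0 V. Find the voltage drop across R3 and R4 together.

V ≈ 4.50 V

ΣR = 14.3 + 11.4 + 3.93 + 1.40 + 6.91 = 37.94 kΩ.
R_{R3..R4} = 3.93 + 1.40 = 5.330 kΩ.
V = V_DC · R/ΣR = 32.0 × 0.1405 = 4.496 V.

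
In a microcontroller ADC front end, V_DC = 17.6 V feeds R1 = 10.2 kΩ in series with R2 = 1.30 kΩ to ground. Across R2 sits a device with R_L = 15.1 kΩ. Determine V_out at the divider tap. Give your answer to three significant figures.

V_out ≈ 1.85 V

The load sits in parallel with R2, giving an effective lower resistance R2' = R2·R_L/(R2+R_L) = 1.197 kΩ.
Then V_out = V_DC · R2'/(R1 + R2') = 17.6 × 1.197/11.40 = 1.848 V.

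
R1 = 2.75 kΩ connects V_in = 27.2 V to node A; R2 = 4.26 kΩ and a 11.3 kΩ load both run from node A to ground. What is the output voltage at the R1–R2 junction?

V_out ≈ 14.4 V

R2 ‖ R_L = (4.26 × 11.3)/(4.26 + 11.3) = 3.094 kΩ.
Then V_out = V_in · R2'/(R1 + R2') = 27.2 × 3.094/5.844 = 14.40 V.
(Unloaded it would be 16.5 V; the load pulls it down.)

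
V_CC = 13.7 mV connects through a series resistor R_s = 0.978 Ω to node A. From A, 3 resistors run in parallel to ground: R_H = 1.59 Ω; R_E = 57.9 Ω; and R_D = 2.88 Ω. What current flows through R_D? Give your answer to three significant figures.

I ≈ 2.41 mA

Equivalent of the parallel group: R_p = 1.007 Ω.
Node voltage V_A = V_CC · R_p/(R_s + R_p) = 13.7 × 0.5072 = 6.949 mV.
I(R_D) = V_A / R_D = 6.949/2.88 = 2.413 mA.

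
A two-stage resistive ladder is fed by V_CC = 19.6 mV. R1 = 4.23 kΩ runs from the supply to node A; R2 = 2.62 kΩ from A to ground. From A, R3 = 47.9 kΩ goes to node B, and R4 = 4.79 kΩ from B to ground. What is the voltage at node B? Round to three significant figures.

Node A sees R2 in parallel with the series input of stage 2, R3 + R4 = 52.69 kΩ.
Effective lower resistance at A: R2 ‖ 52.69 = 2.496 kΩ.
So V_A = 19.6 × 0.3711 = 7.273 mV.
Stage 2 is unloaded, so V_B = V_A · R4/(R3+R4) = 7.273 × 4.79/52.69 = 0.6612 mV.

V_B ≈ 0.661 mV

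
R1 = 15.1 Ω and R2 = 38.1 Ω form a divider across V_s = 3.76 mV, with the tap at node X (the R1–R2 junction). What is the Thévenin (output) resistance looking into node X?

With V_s suppressed (replaced by a short), R_th = R1 ‖ R2 = (15.10 × 38.1)/(15.10 + 38.1) = 10.81 Ω.

R_th ≈ 10.8 Ω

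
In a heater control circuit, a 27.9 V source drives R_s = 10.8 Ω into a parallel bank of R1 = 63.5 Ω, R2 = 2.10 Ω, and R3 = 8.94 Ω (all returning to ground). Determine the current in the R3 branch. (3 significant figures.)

Combine the parallel branches: R_p = (1/63.5 + 1/2.10 + 1/8.94)⁻¹ = 1.656 Ω.
V_A by voltage divider: V_A = 27.9 × 1.656/(10.8 + 1.656) = 3.710 V.
Branch current I = V_A/R3 = 3.710/8.94 = 0.4149 A.

I ≈ 0.415 A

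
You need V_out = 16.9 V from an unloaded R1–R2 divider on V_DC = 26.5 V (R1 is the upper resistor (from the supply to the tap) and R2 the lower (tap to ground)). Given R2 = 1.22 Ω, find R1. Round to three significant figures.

The divider ratio is R2/(R1+R2) = 16.9/26.5 = 0.6377.
R1 = R2·(1/k − 1) = 1.22 × 0.5680 = 0.6930 Ω.

R1 ≈ 0.693 Ω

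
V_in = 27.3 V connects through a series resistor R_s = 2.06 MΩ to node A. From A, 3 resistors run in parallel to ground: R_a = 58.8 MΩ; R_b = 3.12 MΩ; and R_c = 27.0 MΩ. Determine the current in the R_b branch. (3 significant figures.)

I ≈ 4.94 µA

Combine the parallel branches: R_p = (1/58.8 + 1/3.12 + 1/27.0)⁻¹ = 2.670 MΩ.
V_A by voltage divider: V_A = 27.3 × 2.670/(2.06 + 2.670) = 15.41 V.
Branch current I = V_A/R_b = 15.41/3.12 = 4.939 µA.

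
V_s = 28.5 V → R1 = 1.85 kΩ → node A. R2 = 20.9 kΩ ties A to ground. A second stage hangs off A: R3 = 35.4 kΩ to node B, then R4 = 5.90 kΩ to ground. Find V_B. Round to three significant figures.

Node A sees R2 in parallel with the series input of stage 2, R3 + R4 = 41.30 kΩ.
Effective lower resistance at A: R2 ‖ 41.30 = 13.88 kΩ.
First divider: V_A = V_s · 13.88/(1.85 + 13.88) = 25.15 V.
V_B = V_A × 0.1429 = 3.593 V.

V_B ≈ 3.59 V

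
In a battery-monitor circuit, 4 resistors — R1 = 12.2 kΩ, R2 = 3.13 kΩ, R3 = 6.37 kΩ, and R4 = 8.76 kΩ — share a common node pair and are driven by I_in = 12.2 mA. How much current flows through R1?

I ≈ 1.49 mA

Total conductance ΣG = 1/12.2 + 1/3.13 + 1/6.37 + 1/8.76 = 0.6726 (units of 1/kΩ).
Current divider: I(R1) = I_in · G_k/ΣG = 12.2 × (0.08197/0.6726) = 12.2 × 0.1219 = 1.487 mA.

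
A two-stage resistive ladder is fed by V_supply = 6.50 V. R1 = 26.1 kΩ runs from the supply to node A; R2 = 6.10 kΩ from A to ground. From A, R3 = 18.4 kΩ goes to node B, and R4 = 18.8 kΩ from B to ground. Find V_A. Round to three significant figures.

Node A sees R2 in parallel with the series input of stage 2, R3 + R4 = 37.20 kΩ.
Effective lower resistance at A: R2 ‖ 37.20 = 5.241 kΩ.
So V_A = 6.50 × 0.1672 = 1.087 V.

V_A ≈ 1.09 V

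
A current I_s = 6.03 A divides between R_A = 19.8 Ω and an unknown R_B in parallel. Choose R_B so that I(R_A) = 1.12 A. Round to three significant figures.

R_B ≈ 4.52 Ω

In a two-way split, I_A/I_s = R_B/(R_A + R_B).
1.12/6.03 = R_B/(R_A + R_B) → R_B = R_A · (0.1857)/(1 − 0.1857) = 19.8 × 0.2281 = 4.516 Ω.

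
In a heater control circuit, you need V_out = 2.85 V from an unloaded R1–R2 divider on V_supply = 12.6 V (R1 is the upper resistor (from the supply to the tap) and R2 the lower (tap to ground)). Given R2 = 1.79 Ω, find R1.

Required fraction k = V_out/V_supply = 0.2262.
So R1 = R2 · (V_supply/V_out − 1) = 1.79 × (12.6/2.85 − 1) = 1.79 × 3.421 = 6.124 Ω.

R1 ≈ 6.12 Ω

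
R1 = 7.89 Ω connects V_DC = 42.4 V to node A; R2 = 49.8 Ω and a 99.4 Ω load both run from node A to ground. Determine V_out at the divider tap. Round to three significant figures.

R2 ‖ R_L = (49.8 × 99.4)/(49.8 + 99.4) = 33.18 Ω.
Now apply the divider: V_out = 42.4 × 0.8079 = 34.25 V.
(Unloaded it would be 36.6 V; the load pulls it down.)

V_out ≈ 34.3 V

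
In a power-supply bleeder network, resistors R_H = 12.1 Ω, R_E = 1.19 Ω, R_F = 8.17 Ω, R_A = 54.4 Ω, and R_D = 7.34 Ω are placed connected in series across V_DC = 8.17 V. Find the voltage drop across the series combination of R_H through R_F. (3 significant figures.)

V ≈ 2.11 V

ΣR = 12.1 + 1.19 + 8.17 + 54.4 + 7.34 = 83.20 Ω.
R_{R_H..R_F} = 12.1 + 1.19 + 8.17 = 21.46 Ω.
By the voltage-divider rule, V = 8.17 × 21.46/83.20 = 2.107 V.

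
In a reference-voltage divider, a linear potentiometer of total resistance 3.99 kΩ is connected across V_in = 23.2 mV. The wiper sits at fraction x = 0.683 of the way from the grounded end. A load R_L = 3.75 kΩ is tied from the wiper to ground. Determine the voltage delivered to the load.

The pot divides into 1.265 kΩ above the wiper and 2.725 kΩ below.
R_L loads the lower segment: effective lower R = 1.578 kΩ.
Then V_out = V_in · 1.578/(1.265 + 1.578) = 12.88 mV.

V_out ≈ 12.9 mV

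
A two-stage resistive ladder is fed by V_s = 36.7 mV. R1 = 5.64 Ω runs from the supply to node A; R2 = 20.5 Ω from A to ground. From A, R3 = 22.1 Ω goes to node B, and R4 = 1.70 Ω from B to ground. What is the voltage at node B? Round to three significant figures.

V_B ≈ 1.73 mV

Looking into the second stage from A: R3 + R4 = 23.80 Ω appears in parallel with R2.
R2 ‖ (R3+R4) = 11.01 Ω.
First divider: V_A = V_s · 11.01/(5.64 + 11.01) = 24.27 mV.
V_B = V_A × 0.07143 = 1.734 mV.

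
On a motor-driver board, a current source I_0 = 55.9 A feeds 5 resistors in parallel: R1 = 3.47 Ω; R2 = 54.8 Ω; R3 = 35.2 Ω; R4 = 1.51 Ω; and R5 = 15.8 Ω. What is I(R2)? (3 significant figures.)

I ≈ 0.962 A

ΣG = 1/3.47 + 1/54.8 + 1/35.2 + 1/1.51 + 1/15.8 = 1.060.
Current divider: I(R2) = I_0 · G_k/ΣG = 55.9 × (0.01825/1.060) = 55.9 × 0.01721 = 0.9620 A.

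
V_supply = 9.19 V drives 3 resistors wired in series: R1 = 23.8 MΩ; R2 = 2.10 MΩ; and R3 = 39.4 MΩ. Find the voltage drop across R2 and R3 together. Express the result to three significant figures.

ΣR = 23.8 + 2.10 + 39.4 = 65.30 MΩ.
R_{R2..R3} = 2.10 + 39.4 = 41.50 MΩ.
Voltage divider: V = V_supply · (41.50 / 65.30) = 9.19 × 0.6355 = 5.841 V.

V ≈ 5.84 V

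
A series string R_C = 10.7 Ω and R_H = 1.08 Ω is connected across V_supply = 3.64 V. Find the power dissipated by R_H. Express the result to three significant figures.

The common current is I = 3.64/11.78 = 0.3090 A.
P(R_H) = I²·R_H = (0.3090)² × 1.08 = 0.1031 W.

P ≈ 0.103 W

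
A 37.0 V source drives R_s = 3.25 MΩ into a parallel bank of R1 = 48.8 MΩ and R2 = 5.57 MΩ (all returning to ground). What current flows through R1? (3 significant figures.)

Parallel bank: R_p = 1/(1/48.8 + 1/5.57) = 4.999 MΩ.
Node voltage V_A = V_s · R_p/(R_s + R_p) = 37.0 × 0.6060 = 22.42 V.
Branch current I = V_A/R1 = 22.42/48.8 = 0.4595 µA.
(Check via current divider: I_total = 4.485 µA; share G_k/ΣG = 0.1024 → same result.)

I ≈ 0.459 µA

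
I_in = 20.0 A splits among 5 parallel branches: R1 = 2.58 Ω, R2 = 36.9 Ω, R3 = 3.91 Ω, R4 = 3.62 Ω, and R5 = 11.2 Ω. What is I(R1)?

ΣG = 1/2.58 + 1/36.9 + 1/3.91 + 1/3.62 + 1/11.2 = 1.036.
By the current-divider rule, I = I_in · G_k/ΣG = 20.0 × 0.3741 = 7.483 A.

I ≈ 7.48 A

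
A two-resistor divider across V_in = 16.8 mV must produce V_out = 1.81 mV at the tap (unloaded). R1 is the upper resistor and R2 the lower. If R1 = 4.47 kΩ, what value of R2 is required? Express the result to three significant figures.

R2 ≈ 0.540 kΩ

V_out/V_in = R2/(R1+R2) = 0.1077.
Rearranging, R2 = R1·k/(1−k) = 4.47 × 0.1207 = 0.5397 kΩ.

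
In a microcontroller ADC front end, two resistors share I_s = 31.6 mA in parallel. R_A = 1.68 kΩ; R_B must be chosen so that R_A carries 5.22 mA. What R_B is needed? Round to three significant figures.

In a two-way split, I_A/I_s = R_B/(R_A + R_B).
With f = 0.1652, R_B = R_A · f/(1−f) = 1.68 × 0.1979 = 0.3324 kΩ.

R_B ≈ 0.332 kΩ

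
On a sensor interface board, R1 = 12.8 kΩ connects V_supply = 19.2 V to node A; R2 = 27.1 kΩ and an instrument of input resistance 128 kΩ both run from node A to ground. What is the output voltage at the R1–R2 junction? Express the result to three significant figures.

The load sits in parallel with R2, giving an effective lower resistance R2' = R2·R_L/(R2+R_L) = 22.36 kΩ.
Now apply the divider: V_out = 19.2 × 0.6360 = 12.21 V.

V_out ≈ 12.2 V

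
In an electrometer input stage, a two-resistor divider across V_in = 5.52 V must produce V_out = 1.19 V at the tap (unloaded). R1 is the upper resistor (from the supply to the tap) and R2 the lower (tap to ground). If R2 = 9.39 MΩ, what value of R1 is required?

Required fraction k = V_out/V_in = 0.2156.
So R1 = R2 · (V_in/V_out − 1) = 9.39 × (5.52/1.19 − 1) = 9.39 × 3.639 = 34.17 MΩ.

R1 ≈ 34.2 MΩ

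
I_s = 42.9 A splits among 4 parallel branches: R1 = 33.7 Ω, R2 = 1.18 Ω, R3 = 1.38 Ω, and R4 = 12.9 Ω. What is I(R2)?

I ≈ 21.6 A

ΣG = 1/33.7 + 1/1.18 + 1/1.38 + 1/12.9 = 1.679.
By the current-divider rule, I = I_s · G_k/ΣG = 42.9 × 0.5047 = 21.65 A.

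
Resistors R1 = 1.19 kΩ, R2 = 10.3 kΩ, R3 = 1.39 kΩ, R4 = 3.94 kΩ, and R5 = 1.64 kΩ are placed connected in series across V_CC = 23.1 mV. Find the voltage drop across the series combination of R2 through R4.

V ≈ 19.6 mV

Series total: ΣR = 1.19 + 10.3 + 1.39 + 3.94 + 1.64 = 18.46 kΩ.
R_{R2..R4} = 10.3 + 1.39 + 3.94 = 15.63 kΩ.
Voltage divider: V = V_CC · (15.63 / 18.46) = 23.1 × 0.8467 = 19.56 mV.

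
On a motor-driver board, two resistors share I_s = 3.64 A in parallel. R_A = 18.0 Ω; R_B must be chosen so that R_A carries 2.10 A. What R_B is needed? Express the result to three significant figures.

In a two-way split, I_A/I_s = R_B/(R_A + R_B).
With f = 0.5769, R_B = R_A · f/(1−f) = 18.0 × 1.364 = 24.55 Ω.

R_B ≈ 24.5 Ω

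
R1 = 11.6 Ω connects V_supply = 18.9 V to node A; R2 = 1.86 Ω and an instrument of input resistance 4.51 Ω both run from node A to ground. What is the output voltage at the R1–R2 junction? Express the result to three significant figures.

V_out ≈ 1.93 V

First combine the lower leg with the load: R2 ‖ R_L = 1.317 Ω.
Now apply the divider: V_out = 18.9 × 0.1020 = 1.927 V.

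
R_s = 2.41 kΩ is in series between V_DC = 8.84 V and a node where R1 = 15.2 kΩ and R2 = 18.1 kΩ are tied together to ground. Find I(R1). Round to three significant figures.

Parallel bank: R_p = 1/(1/15.2 + 1/18.1) = 8.262 kΩ.
Node voltage V_A = V_DC · R_p/(R_s + R_p) = 8.84 × 0.7742 = 6.844 V.
Branch current I = V_A/R1 = 6.844/15.2 = 0.4502 mA.
(Equivalently: I_total = 0.8283 mA, then current-divider fraction G_k/ΣG = 0.5435.)

I ≈ 0.450 mA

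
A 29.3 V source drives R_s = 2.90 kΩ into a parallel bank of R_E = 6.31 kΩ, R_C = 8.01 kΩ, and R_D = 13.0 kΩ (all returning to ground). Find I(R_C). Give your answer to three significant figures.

Parallel bank: R_p = 1/(1/6.31 + 1/8.01 + 1/13.0) = 2.776 kΩ.
V_A by voltage divider: V_A = 29.3 × 2.776/(2.90 + 2.776) = 14.33 V.
I(R_C) = V_A / R_C = 14.33/8.01 = 1.789 mA.

I ≈ 1.79 mA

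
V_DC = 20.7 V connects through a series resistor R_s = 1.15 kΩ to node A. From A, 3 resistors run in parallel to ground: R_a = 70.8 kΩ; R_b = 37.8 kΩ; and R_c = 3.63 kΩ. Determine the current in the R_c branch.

Equivalent of the parallel group: R_p = 3.164 kΩ.
Node voltage V_A = V_DC · R_p/(R_s + R_p) = 20.7 × 0.7334 = 15.18 V.
Branch current I = V_A/R_c = 15.18/3.63 = 4.182 mA.

I ≈ 4.18 mA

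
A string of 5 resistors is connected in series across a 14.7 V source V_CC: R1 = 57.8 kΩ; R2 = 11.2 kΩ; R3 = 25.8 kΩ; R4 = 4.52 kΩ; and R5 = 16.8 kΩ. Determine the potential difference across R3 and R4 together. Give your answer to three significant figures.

V ≈ 3.84 V

ΣR = 57.8 + 11.2 + 25.8 + 4.52 + 16.8 = 116.1 kΩ.
R_{R3..R4} = 25.8 + 4.52 = 30.32 kΩ.
V = V_CC · R/ΣR = 14.7 × 0.2611 = 3.838 V.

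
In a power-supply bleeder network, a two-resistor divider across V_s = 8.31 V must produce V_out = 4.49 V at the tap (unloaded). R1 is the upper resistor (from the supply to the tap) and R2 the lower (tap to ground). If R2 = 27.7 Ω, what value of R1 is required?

R1 ≈ 23.6 Ω

V_out/V_s = R2/(R1+R2) = 0.5403.
So R1 = R2 · (V_s/V_out − 1) = 27.7 × (8.31/4.49 − 1) = 27.7 × 0.8508 = 23.57 Ω.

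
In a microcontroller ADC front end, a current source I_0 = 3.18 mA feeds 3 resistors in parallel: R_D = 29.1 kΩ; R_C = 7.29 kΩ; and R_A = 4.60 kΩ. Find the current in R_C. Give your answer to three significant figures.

I ≈ 1.12 mA

Conductances: ΣG = 1/29.1 + 1/7.29 + 1/4.60 = 0.3889 (1/kΩ).
By the current-divider rule, I = I_0 · G_k/ΣG = 3.18 × 0.3527 = 1.122 mA.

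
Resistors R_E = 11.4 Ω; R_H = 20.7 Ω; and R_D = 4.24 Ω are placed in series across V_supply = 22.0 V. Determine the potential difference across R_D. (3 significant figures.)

Series total: ΣR = 11.4 + 20.7 + 4.24 = 36.34 Ω.
V = V_supply · R/ΣR = 22.0 × 0.1167 = 2.567 V.

V ≈ 2.57 V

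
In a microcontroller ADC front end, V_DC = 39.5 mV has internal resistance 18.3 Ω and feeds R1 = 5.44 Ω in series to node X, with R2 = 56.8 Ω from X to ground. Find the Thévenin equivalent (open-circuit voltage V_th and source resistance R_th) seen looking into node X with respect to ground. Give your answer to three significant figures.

R1' = 18.3 + 5.44 = 23.74 Ω (source resistance + R1).
V_th is the unloaded tap voltage: V_DC · R2/(R1'+R2) = 39.5 × 0.7052 = 27.86 mV.
With V_DC suppressed (replaced by a short), R_th = R1' ‖ R2 = (23.74 × 56.8)/(23.74 + 56.8) = 16.74 Ω.

V_th ≈ 27.9 mV, R_th ≈ 16.7 Ω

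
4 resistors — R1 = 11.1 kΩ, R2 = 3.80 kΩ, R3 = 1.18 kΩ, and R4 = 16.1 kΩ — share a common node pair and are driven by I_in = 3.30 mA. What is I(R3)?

I ≈ 2.21 mA

ΣG = 1/11.1 + 1/3.80 + 1/1.18 + 1/16.1 = 1.263.
By the current-divider rule, I = I_in · G_k/ΣG = 3.30 × 0.6711 = 2.215 mA.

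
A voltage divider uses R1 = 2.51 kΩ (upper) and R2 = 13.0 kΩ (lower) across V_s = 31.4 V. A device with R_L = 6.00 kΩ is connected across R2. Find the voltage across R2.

R2 ‖ R_L = (13.0 × 6.00)/(13.0 + 6.00) = 4.105 kΩ.
Now apply the divider: V_out = 31.4 × 0.6206 = 19.49 V.

V_out ≈ 19.5 V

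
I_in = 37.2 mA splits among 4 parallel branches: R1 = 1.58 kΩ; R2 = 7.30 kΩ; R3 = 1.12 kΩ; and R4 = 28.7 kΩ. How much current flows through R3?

Total conductance ΣG = 1/1.58 + 1/7.30 + 1/1.12 + 1/28.7 = 1.698 (units of 1/kΩ).
R3 takes the fraction G_k/ΣG = 0.8929/1.698 = 0.5260, so I = 37.2 × 0.5260 = 19.57 mA.

I ≈ 19.6 mA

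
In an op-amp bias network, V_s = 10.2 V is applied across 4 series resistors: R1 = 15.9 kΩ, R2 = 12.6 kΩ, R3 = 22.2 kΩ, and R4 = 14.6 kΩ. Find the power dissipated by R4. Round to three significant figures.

The common current is I = 10.2/65.30 = 0.1562 mA.
P(R4) = I²·R4 = (0.1562)² × 14.6 = 0.3562 mW.

P ≈ 0.356 mW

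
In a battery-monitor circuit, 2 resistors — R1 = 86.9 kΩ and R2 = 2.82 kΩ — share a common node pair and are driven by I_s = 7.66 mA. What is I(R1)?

Two-branch current divider: I_k = I_s · R_other/(R_1 + R_2).
I(R1) = 7.66 × 2.82/(86.9 + 2.82) = 7.66 × 0.03143 = 0.2408 mA.

I ≈ 0.241 mA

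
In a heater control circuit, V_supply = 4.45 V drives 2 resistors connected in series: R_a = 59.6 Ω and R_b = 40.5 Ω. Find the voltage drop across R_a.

V ≈ 2.65 V

Total series resistance ΣR = 59.6 + 40.5 = 100.1 Ω.
V = V_supply · R/ΣR = 4.45 × 0.5954 = 2.650 V.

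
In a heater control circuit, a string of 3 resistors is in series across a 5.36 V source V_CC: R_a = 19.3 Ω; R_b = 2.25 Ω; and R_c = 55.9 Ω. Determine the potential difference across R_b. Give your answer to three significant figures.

V ≈ 0.156 V

Total series resistance ΣR = 19.3 + 2.25 + 55.9 = 77.45 Ω.
By the voltage-divider rule, V = 5.36 × 2.250/77.45 = 0.1557 V.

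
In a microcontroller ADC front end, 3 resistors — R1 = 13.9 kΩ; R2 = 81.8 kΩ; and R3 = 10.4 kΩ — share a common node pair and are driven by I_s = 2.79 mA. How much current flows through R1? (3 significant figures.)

I ≈ 1.11 mA

Conductances: ΣG = 1/13.9 + 1/81.8 + 1/10.4 = 0.1803 (1/kΩ).
By the current-divider rule, I = I_s · G_k/ΣG = 2.79 × 0.3990 = 1.113 mA.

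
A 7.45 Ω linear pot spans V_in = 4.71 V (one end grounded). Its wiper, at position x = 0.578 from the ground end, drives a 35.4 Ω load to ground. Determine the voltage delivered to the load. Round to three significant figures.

Lower segment x·R_p = 4.306 Ω; upper segment (1−x)·R_p = 3.144 Ω.
Lower segment in parallel with the load: 4.306 ‖ 35.4 = 3.839 Ω.
V_out = 4.71 × 3.839/(3.144 + 3.839) = 2.589 V.
(Unloaded: V_out = x·V_in = 2.72 V.)

V_out ≈ 2.59 V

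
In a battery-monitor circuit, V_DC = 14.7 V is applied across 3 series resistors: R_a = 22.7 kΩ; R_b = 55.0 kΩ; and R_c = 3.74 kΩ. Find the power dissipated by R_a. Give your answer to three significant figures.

Series current I = V_DC/ΣR = 14.7/81.44 = 0.1805 mA.
P = I²R = 0.03258 × 22.7 = 0.7396 mW.

P ≈ 0.740 mW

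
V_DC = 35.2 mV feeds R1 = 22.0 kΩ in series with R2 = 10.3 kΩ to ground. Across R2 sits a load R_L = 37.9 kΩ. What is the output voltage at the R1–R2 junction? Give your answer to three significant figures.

The load sits in parallel with R2, giving an effective lower resistance R2' = R2·R_L/(R2+R_L) = 8.099 kΩ.
Now apply the divider: V_out = 35.2 × 0.2691 = 9.472 mV.

V_out ≈ 9.47 mV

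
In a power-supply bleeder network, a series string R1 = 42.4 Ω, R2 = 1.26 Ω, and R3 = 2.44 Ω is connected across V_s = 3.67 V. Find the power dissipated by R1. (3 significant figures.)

P ≈ 0.269 W

Series current I = V_s/ΣR = 3.67/46.10 = 0.07961 A.
V(R1) = I·R = 3.375 V; P = V·I = 3.375 × 0.07961 = 0.2687 W.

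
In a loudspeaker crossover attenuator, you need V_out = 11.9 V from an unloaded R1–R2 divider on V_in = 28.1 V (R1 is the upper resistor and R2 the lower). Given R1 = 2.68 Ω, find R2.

V_out/V_in = R2/(R1+R2) = 0.4235.
R2 = R1 · 0.4235/(1 − 0.4235) = 1.969 Ω.

R2 ≈ 1.97 Ω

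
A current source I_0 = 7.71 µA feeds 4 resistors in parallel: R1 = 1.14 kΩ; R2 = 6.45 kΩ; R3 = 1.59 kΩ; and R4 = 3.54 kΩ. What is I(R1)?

Total conductance ΣG = 1/1.14 + 1/6.45 + 1/1.59 + 1/3.54 = 1.944 (units of 1/kΩ).
R1 takes the fraction G_k/ΣG = 0.8772/1.944 = 0.4513, so I = 7.71 × 0.4513 = 3.480 µA.

I ≈ 3.48 µA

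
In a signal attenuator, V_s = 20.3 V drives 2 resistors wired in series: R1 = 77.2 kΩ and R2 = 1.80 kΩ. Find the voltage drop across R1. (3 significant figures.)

V ≈ 19.8 V

Series total: ΣR = 77.2 + 1.80 = 79.00 kΩ.
V = V_s · R/ΣR = 20.3 × 0.9772 = 19.84 V.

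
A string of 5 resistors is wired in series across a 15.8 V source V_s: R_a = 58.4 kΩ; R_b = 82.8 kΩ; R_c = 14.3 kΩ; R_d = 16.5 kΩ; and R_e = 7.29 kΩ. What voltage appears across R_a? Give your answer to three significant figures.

V ≈ 5.15 V

Series total: ΣR = 58.4 + 82.8 + 14.3 + 16.5 + 7.29 = 179.3 kΩ.
V = V_s · R/ΣR = 15.8 × 0.3257 = 5.147 V.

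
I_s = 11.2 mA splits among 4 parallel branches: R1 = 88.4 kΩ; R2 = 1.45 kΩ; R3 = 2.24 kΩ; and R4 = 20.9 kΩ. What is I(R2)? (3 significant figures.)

Conductances: ΣG = 1/88.4 + 1/1.45 + 1/2.24 + 1/20.9 = 1.195 (1/kΩ).
Current divider: I(R2) = I_s · G_k/ΣG = 11.2 × (0.6897/1.195) = 11.2 × 0.5770 = 6.462 mA.

I ≈ 6.46 mA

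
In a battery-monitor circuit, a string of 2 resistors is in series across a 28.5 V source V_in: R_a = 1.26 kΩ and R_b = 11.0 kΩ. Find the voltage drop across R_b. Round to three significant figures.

Series total: ΣR = 1.26 + 11.0 = 12.26 kΩ.
Voltage divider: V = V_in · (11.00 / 12.26) = 28.5 × 0.8972 = 25.57 V.

V ≈ 25.6 V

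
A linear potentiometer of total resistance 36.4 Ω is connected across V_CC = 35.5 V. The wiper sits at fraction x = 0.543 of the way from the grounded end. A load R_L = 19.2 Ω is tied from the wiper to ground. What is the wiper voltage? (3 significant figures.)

V_out ≈ 13.1 V

Lower segment x·R_p = 19.77 Ω; upper segment (1−x)·R_p = 16.63 Ω.
(x·R_p) ‖ R_L = 9.739 Ω.
Then V_out = V_CC · 9.739/(16.63 + 9.739) = 13.11 V.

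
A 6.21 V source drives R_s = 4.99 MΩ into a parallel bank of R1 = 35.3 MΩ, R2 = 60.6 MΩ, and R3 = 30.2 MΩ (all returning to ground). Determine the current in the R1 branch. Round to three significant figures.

Parallel bank: R_p = 1/(1/35.3 + 1/60.6 + 1/30.2) = 12.83 MΩ.
V_A by voltage divider: V_A = 6.21 × 12.83/(4.99 + 12.83) = 4.471 V.
Branch current I = V_A/R1 = 4.471/35.3 = 0.1267 µA.

I ≈ 0.127 µA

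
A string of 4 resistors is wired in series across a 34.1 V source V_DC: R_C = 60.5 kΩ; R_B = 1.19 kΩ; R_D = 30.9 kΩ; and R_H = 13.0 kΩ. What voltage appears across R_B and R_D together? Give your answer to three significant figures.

Total series resistance ΣR = 60.5 + 1.19 + 30.9 + 13.0 = 105.6 kΩ.
R_{R_B..R_D} = 1.19 + 30.9 = 32.09 kΩ.
Voltage divider: V = V_DC · (32.09 / 105.6) = 34.1 × 0.3039 = 10.36 V.

V ≈ 10.4 V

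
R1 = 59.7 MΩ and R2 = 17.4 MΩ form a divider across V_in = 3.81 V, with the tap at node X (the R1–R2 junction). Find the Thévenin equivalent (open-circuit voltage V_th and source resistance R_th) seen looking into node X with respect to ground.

With X open, the divider is unloaded: V_th = 3.81 × 17.4/77.10 = 0.8598 V.
With V_in suppressed (replaced by a short), R_th = R1 ‖ R2 = (59.70 × 17.4)/(59.70 + 17.4) = 13.47 MΩ.

V_th ≈ 0.860 V, R_th ≈ 13.5 MΩ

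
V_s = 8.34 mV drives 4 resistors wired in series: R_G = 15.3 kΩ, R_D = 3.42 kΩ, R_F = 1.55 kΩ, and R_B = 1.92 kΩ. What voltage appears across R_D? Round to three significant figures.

Series total: ΣR = 15.3 + 3.42 + 1.55 + 1.92 = 22.19 kΩ.
Voltage divider: V = V_s · (3.420 / 22.19) = 8.34 × 0.1541 = 1.285 mV.

V ≈ 1.29 mV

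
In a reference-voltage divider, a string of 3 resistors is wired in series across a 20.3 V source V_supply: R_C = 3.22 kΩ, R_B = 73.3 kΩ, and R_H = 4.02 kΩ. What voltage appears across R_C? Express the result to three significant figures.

V ≈ 0.812 V

ΣR = 3.22 + 73.3 + 4.02 = 80.54 kΩ.
V = V_supply · R/ΣR = 20.3 × 0.03998 = 0.8116 V.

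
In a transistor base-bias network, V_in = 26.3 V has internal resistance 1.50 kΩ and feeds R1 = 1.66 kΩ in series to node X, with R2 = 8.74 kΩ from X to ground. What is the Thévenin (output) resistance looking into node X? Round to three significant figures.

R1' = 1.50 + 1.66 = 3.160 kΩ (source resistance + R1).
With V_in suppressed (replaced by a short), R_th = R1' ‖ R2 = (3.160 × 8.74)/(3.160 + 8.74) = 2.321 kΩ.

R_th ≈ 2.32 kΩ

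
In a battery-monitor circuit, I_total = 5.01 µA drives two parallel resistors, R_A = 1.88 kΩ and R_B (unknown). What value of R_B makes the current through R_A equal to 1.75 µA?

Two-branch current divider: I_A = I_total · R_B/(R_A + R_B).
1.75/5.01 = R_B/(R_A + R_B) → R_B = R_A · (0.3493)/(1 − 0.3493) = 1.88 × 0.5368 = 1.009 kΩ.

R_B ≈ 1.01 kΩ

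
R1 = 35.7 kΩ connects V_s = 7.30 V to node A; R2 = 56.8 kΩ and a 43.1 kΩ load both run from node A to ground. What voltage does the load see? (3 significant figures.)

R2 ‖ R_L = (56.8 × 43.1)/(56.8 + 43.1) = 24.51 kΩ.
Then V_out = V_s · R2'/(R1 + R2') = 7.30 × 24.51/60.21 = 2.971 V.

V_out ≈ 2.97 V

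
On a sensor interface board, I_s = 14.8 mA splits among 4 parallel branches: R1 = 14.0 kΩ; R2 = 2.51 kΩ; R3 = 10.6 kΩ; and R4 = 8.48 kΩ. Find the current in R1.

I ≈ 1.55 mA

Conductances: ΣG = 1/14.0 + 1/2.51 + 1/10.6 + 1/8.48 = 0.6821 (1/kΩ).
By the current-divider rule, I = I_s · G_k/ΣG = 14.8 × 0.1047 = 1.550 mA.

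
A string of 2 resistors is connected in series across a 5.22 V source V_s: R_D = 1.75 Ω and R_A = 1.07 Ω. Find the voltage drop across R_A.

V ≈ 1.98 V

Series total: ΣR = 1.75 + 1.07 = 2.820 Ω.
By the voltage-divider rule, V = 5.22 × 1.070/2.820 = 1.981 V.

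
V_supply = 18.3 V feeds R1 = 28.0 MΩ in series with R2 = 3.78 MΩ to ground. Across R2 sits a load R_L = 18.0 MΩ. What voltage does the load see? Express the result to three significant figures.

V_out ≈ 1.84 V

R2 ‖ R_L = (3.78 × 18.0)/(3.78 + 18.0) = 3.124 MΩ.
Now apply the divider: V_out = 18.3 × 0.1004 = 1.837 V.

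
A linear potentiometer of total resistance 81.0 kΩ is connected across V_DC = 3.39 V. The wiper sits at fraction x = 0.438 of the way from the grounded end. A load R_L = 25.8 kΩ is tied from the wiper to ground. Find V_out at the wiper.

V_out ≈ 0.838 V

The pot divides into 45.52 kΩ above the wiper and 35.48 kΩ below.
(x·R_p) ‖ R_L = 14.94 kΩ.
Then V_out = V_DC · 14.94/(45.52 + 14.94) = 0.8375 V.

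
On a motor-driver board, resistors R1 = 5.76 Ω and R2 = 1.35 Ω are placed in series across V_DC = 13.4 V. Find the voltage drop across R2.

V ≈ 2.54 V

Series total: ΣR = 5.76 + 1.35 = 7.110 Ω.
Voltage divider: V = V_DC · (1.350 / 7.110) = 13.4 × 0.1899 = 2.544 V.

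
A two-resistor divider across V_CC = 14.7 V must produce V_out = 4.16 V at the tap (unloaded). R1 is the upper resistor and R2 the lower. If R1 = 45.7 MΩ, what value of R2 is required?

V_out/V_CC = R2/(R1+R2) = 0.2830.
R2 = R1 · 0.2830/(1 − 0.2830) = 18.04 MΩ.

R2 ≈ 18.0 MΩ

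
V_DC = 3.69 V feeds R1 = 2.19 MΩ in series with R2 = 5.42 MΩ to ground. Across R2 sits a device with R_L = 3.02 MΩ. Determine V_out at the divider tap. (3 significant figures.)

The load sits in parallel with R2, giving an effective lower resistance R2' = R2·R_L/(R2+R_L) = 1.939 MΩ.
Voltage divider with the loaded lower leg: V_out = 3.69 × 1.939/(2.19 + 1.939) = 3.69 × 0.4697 = 1.733 V.

V_out ≈ 1.73 V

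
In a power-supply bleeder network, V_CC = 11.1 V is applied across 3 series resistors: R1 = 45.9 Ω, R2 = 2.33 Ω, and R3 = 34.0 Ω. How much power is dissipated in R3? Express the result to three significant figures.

Series current I = V_CC/ΣR = 11.1/82.23 = 0.1350 A.
V(R3) = I·R = 4.590 V; P = V·I = 4.590 × 0.1350 = 0.6195 W.

P ≈ 0.620 W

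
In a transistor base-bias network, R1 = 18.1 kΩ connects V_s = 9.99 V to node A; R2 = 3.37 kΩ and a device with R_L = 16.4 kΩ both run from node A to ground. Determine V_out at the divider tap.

The load sits in parallel with R2, giving an effective lower resistance R2' = R2·R_L/(R2+R_L) = 2.796 kΩ.
Voltage divider with the loaded lower leg: V_out = 9.99 × 2.796/(18.1 + 2.796) = 9.99 × 0.1338 = 1.337 V.
(Unloaded it would be 1.57 V; the load pulls it down.)

V_out ≈ 1.34 V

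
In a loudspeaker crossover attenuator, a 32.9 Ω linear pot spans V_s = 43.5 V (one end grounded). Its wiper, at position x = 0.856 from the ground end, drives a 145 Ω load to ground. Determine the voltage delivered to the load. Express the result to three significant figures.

Lower segment x·R_p = 28.16 Ω; upper segment (1−x)·R_p = 4.738 Ω.
R_L loads the lower segment: effective lower R = 23.58 Ω.
V_out = 43.5 × 23.58/(4.738 + 23.58) = 36.22 V.
(Unloaded: V_out = x·V_s = 37.2 V.)

V_out ≈ 36.2 V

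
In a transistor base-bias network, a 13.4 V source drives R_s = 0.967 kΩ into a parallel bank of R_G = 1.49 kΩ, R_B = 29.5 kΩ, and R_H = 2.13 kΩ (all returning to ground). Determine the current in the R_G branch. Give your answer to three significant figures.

I ≈ 4.21 mA

Equivalent of the parallel group: R_p = 0.8514 kΩ.
V_A = 13.4 × 0.8514/1.818 = 6.274 V.
Branch current I = V_A/R_G = 6.274/1.49 = 4.211 mA.
(Check via current divider: I_total = 7.369 mA; share G_k/ΣG = 0.5714 → same result.)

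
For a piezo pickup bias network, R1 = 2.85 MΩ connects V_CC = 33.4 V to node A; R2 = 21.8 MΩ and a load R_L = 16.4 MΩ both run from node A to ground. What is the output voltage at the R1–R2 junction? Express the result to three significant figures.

V_out ≈ 25.6 V

First combine the lower leg with the load: R2 ‖ R_L = 9.359 MΩ.
Then V_out = V_CC · R2'/(R1 + R2') = 33.4 × 9.359/12.21 = 25.60 V.
(Unloaded it would be 29.5 V; the load pulls it down.)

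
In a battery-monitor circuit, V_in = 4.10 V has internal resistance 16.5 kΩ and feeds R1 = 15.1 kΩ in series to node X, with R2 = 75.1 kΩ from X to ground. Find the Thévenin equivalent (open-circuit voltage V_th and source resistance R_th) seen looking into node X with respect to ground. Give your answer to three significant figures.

R1' = 16.5 + 15.1 = 31.60 kΩ (source resistance + R1).
Open-circuit (no load on X): V_th = V_in · R2/(R1' + R2) = 4.10 × 75.1/(31.60 + 75.1) = 2.886 V.
Zeroing V_in shorts the top of R1' to ground, so R_th = R1' ‖ R2 = 22.24 kΩ.

V_th ≈ 2.89 V, R_th ≈ 22.2 kΩ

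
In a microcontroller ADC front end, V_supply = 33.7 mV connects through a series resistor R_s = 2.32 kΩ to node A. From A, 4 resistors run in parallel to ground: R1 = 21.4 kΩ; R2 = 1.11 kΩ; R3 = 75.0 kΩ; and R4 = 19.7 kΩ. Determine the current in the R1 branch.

Equivalent of the parallel group: R_p = 0.9884 kΩ.
V_A by voltage divider: V_A = 33.7 × 0.9884/(2.32 + 0.9884) = 10.07 mV.
I(R1) = V_A / R1 = 10.07/21.4 = 0.4705 µA.

I ≈ 0.470 µA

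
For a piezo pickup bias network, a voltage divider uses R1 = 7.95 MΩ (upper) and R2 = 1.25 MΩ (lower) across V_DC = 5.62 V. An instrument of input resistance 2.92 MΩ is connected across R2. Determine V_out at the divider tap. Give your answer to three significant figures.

R2 ‖ R_L = (1.25 × 2.92)/(1.25 + 2.92) = 0.8753 MΩ.
Now apply the divider: V_out = 5.62 × 0.09918 = 0.5574 V.

V_out ≈ 0.557 V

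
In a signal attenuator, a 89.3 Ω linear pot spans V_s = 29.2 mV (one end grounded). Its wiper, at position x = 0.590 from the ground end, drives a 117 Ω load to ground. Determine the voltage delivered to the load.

V_out ≈ 14.5 mV

Split the track: R_lower = x·R_p = 52.69 Ω, R_upper = (1−x)·R_p = 36.61 Ω.
Lower segment in parallel with the load: 52.69 ‖ 117 = 36.33 Ω.
Loaded-divider output: V_out = 29.2 × 0.4980 = 14.54 mV.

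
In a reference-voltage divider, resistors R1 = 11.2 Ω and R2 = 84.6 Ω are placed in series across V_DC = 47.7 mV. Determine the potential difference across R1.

Series total: ΣR = 11.2 + 84.6 = 95.80 Ω.
V = V_DC · R/ΣR = 47.7 × 0.1169 = 5.577 mV.

V ≈ 5.58 mV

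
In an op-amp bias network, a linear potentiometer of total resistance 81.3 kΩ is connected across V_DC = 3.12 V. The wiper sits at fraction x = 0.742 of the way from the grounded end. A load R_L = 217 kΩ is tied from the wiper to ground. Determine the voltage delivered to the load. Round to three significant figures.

Lower segment x·R_p = 60.32 kΩ; upper segment (1−x)·R_p = 20.98 kΩ.
(x·R_p) ‖ R_L = 47.20 kΩ.
Loaded-divider output: V_out = 3.12 × 0.6923 = 2.160 V.

V_out ≈ 2.16 V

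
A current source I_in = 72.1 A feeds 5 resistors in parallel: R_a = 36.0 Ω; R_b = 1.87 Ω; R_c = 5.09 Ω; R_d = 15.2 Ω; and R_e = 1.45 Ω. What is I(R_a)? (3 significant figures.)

I ≈ 1.32 A

Total conductance ΣG = 1/36.0 + 1/1.87 + 1/5.09 + 1/15.2 + 1/1.45 = 1.514 (units of 1/Ω).
Current divider: I(R_a) = I_in · G_k/ΣG = 72.1 × (0.02778/1.514) = 72.1 × 0.01834 = 1.322 A.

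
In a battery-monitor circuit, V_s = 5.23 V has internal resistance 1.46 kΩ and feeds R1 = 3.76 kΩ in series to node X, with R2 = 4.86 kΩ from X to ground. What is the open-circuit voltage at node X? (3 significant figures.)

R1' = 1.46 + 3.76 = 5.220 kΩ (source resistance + R1).
Open-circuit (no load on X): V_th = V_s · R2/(R1' + R2) = 5.23 × 4.86/(5.220 + 4.86) = 2.522 V.

V_th ≈ 2.52 V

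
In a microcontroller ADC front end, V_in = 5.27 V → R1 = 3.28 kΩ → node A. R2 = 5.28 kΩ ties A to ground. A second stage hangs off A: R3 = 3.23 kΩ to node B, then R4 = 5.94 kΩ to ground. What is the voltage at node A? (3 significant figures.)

Node A sees R2 in parallel with the series input of stage 2, R3 + R4 = 9.170 kΩ.
R2 ‖ (R3+R4) = 3.351 kΩ.
First divider: V_A = V_in · 3.351/(3.28 + 3.351) = 2.663 V.

V_A ≈ 2.66 V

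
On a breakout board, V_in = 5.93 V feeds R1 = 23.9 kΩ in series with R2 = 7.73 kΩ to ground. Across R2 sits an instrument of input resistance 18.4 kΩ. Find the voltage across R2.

First combine the lower leg with the load: R2 ‖ R_L = 5.443 kΩ.
Then V_out = V_in · R2'/(R1 + R2') = 5.93 × 5.443/29.34 = 1.100 V.
(Unloaded it would be 1.45 V; the load pulls it down.)

V_out ≈ 1.10 V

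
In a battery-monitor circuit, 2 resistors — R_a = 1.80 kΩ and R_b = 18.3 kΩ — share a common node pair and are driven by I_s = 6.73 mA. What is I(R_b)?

Two-branch current divider: I_k = I_s · R_other/(R_1 + R_2).
I(R_b) = 6.73 × 1.80/(1.80 + 18.3) = 6.73 × 0.08955 = 0.6027 mA.

I ≈ 0.603 mA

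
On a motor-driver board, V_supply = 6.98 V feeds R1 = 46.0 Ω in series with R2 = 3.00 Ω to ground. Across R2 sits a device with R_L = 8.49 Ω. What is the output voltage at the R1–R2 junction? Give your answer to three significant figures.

V_out ≈ 0.321 V

R2 ‖ R_L = (3.00 × 8.49)/(3.00 + 8.49) = 2.217 Ω.
Now apply the divider: V_out = 6.98 × 0.04597 = 0.3209 V.
(Unloaded it would be 0.427 V; the load pulls it down.)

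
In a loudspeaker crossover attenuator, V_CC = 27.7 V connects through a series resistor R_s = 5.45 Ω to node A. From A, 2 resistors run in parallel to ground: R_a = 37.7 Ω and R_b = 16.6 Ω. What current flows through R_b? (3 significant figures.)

Equivalent of the parallel group: R_p = 11.53 Ω.
V_A = 27.7 × 11.53/16.98 = 18.81 V.
Branch current I = V_A/R_b = 18.81/16.6 = 1.133 A.

I ≈ 1.13 A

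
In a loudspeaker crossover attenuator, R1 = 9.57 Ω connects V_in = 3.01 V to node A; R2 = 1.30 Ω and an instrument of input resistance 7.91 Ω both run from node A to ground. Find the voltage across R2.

V_out ≈ 0.314 V

First combine the lower leg with the load: R2 ‖ R_L = 1.117 Ω.
Voltage divider with the loaded lower leg: V_out = 3.01 × 1.117/(9.57 + 1.117) = 3.01 × 0.1045 = 0.3145 V.
(Unloaded it would be 0.360 V; the load pulls it down.)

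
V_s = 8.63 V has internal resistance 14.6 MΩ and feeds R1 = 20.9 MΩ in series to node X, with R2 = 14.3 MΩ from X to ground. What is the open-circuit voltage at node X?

R1' = 14.6 + 20.9 = 35.50 MΩ (source resistance + R1).
V_th is the unloaded tap voltage: V_s · R2/(R1'+R2) = 8.63 × 0.2871 = 2.478 V.

V_th ≈ 2.48 V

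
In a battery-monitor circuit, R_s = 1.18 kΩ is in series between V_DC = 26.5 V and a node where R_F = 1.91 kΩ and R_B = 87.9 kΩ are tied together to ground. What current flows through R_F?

I ≈ 8.51 mA

Parallel bank: R_p = 1/(1/1.91 + 1/87.9) = 1.869 kΩ.
Node voltage V_A = V_DC · R_p/(R_s + R_p) = 26.5 × 0.6130 = 16.25 V.
Branch current I = V_A/R_F = 16.25/1.91 = 8.505 mA.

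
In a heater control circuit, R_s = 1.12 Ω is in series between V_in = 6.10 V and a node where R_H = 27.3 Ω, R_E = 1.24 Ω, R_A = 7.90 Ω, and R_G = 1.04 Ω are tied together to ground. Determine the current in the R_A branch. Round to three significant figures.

I ≈ 0.244 A

Parallel bank: R_p = 1/(1/27.3 + 1/1.24 + 1/7.90 + 1/1.04) = 0.5178 Ω.
Node voltage V_A = V_in · R_p/(R_s + R_p) = 6.10 × 0.3162 = 1.929 V.
Branch current I = V_A/R_A = 1.929/7.90 = 0.2441 A.
(Equivalently: I_total = 3.724 A, then current-divider fraction G_k/ΣG = 0.06555.)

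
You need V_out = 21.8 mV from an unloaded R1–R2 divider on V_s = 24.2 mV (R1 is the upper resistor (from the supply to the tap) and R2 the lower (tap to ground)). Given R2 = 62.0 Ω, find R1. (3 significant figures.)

R1 ≈ 6.83 Ω

The divider ratio is R2/(R1+R2) = 21.8/24.2 = 0.9008.
So R1 = R2 · (V_s/V_out − 1) = 62.0 × (24.2/21.8 − 1) = 62.0 × 0.1101 = 6.826 Ω.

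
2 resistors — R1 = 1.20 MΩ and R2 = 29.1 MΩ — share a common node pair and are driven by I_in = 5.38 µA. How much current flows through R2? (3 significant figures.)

I ≈ 0.213 µA

Two-branch current divider: I_k = I_in · R_other/(R_1 + R_2).
I(R2) = 5.38 × 1.20/(1.20 + 29.1) = 5.38 × 0.03960 = 0.2131 µA.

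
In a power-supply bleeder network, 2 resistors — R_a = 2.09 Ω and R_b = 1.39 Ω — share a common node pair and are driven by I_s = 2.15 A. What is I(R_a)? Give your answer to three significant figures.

Two-branch current divider: I_k = I_s · R_other/(R_1 + R_2).
So I = 2.15 × 1.39/3.480 = 0.8588 A.

I ≈ 0.859 A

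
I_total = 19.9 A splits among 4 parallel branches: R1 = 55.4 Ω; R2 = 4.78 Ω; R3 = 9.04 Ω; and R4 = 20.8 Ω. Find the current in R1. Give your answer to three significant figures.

I ≈ 0.931 A

Conductances: ΣG = 1/55.4 + 1/4.78 + 1/9.04 + 1/20.8 = 0.3860 (1/Ω).
R1 takes the fraction G_k/ΣG = 0.01805/0.3860 = 0.04677, so I = 19.9 × 0.04677 = 0.9307 A.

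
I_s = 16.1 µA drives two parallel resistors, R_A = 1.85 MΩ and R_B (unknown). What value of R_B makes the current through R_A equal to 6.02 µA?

R_B ≈ 1.10 MΩ

Two-branch current divider: I_A = I_s · R_B/(R_A + R_B).
6.02/16.1 = R_B/(R_A + R_B) → R_B = R_A · (0.3739)/(1 − 0.3739) = 1.85 × 0.5972 = 1.105 MΩ.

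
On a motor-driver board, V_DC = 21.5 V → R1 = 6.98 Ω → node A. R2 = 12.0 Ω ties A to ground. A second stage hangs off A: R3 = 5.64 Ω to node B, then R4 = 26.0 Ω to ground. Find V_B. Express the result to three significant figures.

V_B ≈ 9.80 V

Looking into the second stage from A: R3 + R4 = 31.64 Ω appears in parallel with R2.
Effective lower resistance at A: R2 ‖ 31.64 = 8.700 Ω.
So V_A = 21.5 × 0.5549 = 11.93 V.
Stage 2 is unloaded, so V_B = V_A · R4/(R3+R4) = 11.93 × 26.0/31.64 = 9.803 V.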